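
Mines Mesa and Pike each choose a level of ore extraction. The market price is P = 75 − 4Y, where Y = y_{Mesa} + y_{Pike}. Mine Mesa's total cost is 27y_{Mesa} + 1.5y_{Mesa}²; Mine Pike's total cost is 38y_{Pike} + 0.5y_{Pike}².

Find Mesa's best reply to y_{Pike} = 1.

4

Mine Mesa's profit: π = y_{Mesa}(75 − 4(y_{Mesa} + y_{Pike})) − 27y_{Mesa} − 1.5y_{Mesa}².
∂π/∂y_{Mesa} = 48 − 11y_{Mesa} − 4y_{Pike} = 0, so y_{Mesa} = 48/11 − (4/11)y_{Pike}.
At y_{Pike} = 1: y_{Mesa} = 48/11 − (4/11)·1 = 4.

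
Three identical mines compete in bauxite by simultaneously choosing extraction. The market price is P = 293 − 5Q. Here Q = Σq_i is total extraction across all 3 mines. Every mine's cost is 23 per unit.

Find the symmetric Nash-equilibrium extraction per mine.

A representative mine's profit is π_i = q_i(293 − 5Q) − 23q_i, with Q = q_i + Σ_{j≠i} q_j.
First-order condition: 270 − 10q_i − 5Σ_{j≠i} q_j = 0.
In a symmetric equilibrium every mine chooses the same q, so Σ_{j≠i} q_j = 2q. The condition becomes 270 − 20q = 0, giving q = 270/20 = 13.5.

13.5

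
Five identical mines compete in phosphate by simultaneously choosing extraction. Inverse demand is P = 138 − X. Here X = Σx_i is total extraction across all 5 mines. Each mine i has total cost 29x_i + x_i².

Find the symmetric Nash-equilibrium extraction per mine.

13.625

A representative mine's profit is π_i = x_i(138 − X) − 29x_i − x_i², with X = x_i + Σ_{j≠i} x_j.
First-order condition: 109 − 4x_i − Σ_{j≠i} x_j = 0.
Imposing symmetry (x_j = x for all j) turns Σ_{j≠i} x_j into 4x, so 109 = 8x and x = 13.625.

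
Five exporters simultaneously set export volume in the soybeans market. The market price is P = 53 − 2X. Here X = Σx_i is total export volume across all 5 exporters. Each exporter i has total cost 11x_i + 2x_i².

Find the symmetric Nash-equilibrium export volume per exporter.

2.625

A representative exporter's profit is π_i = x_i(53 − 2X) − 11x_i − 2x_i², with X = x_i + Σ_{j≠i} x_j.
First-order condition: 42 − 8x_i − 2Σ_{j≠i} x_j = 0.
Imposing symmetry (x_j = x for all j) turns Σ_{j≠i} x_j into 4x, so 42 = 16x and x = 2.625.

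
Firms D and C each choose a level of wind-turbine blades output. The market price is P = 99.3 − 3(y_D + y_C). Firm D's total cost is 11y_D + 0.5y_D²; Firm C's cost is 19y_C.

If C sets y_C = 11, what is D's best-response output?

7.9

Firm D's profit: π = y_D(99.3 − 3(y_D + y_C)) − 11y_D − 0.5y_D².
∂π/∂y_D = 88.3 − 7y_D − 3y_C = 0, so y_D = 883/70 − (3/7)y_C.
At y_C = 11: y_D = 883/70 − (3/7)·11 = 7.9.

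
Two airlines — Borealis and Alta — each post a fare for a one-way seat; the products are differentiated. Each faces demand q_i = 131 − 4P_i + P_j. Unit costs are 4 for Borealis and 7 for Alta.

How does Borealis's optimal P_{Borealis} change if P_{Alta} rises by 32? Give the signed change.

4

Borealis's profit: π = (P_{Borealis} − 4)(131 − 4P_{Borealis} + P_{Alta}).
∂π/∂P_{Borealis} = 147 − 8P_{Borealis} + P_{Alta} = 0 ⇒ P_{Borealis} = 18.375 + 0.125P_{Alta}.
The reaction-function slope is 0.125, so a 32-unit rise in P_{Alta} moves P_{Borealis} by 0.125 × 32 = 4. Borealis's best response rises — the actions are strategic complements.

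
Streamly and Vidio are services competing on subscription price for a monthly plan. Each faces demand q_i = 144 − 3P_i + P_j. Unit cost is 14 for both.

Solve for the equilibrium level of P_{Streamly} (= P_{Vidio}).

Streamly's profit: π = (P_{Streamly} − 14)(144 − 3P_{Streamly} + P_{Vidio}).
∂π/∂P_{Streamly} = 186 − 6P_{Streamly} + P_{Vidio} = 0 ⇒ P_{Streamly} = 31 + (1/6)P_{Vidio}.
By symmetry P_{Vidio} = P_{Streamly}; substituting into the reaction function, (5/6)P_{Streamly} = 31 and P_{Streamly} = 37.2.

37.2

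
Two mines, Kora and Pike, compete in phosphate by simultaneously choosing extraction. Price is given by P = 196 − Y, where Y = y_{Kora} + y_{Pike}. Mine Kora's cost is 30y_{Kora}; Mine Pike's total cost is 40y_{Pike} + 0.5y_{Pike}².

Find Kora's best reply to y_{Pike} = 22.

72

Mine Kora's profit: π = y_{Kora}(196 − (y_{Kora} + y_{Pike})) − 30y_{Kora}.
∂π/∂y_{Kora} = 166 − 2y_{Kora} − y_{Pike} = 0, so y_{Kora} = 83 − 0.5y_{Pike}.
At y_{Pike} = 22: y_{Kora} = 83 − 0.5·22 = 72.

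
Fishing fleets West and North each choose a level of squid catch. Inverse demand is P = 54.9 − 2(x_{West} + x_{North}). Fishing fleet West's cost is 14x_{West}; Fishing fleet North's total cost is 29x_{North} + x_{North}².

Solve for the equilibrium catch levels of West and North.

Fishing fleet West's profit: π = x_{West}(54.9 − 2(x_{West} + x_{North})) − 14x_{West}.
∂π/∂x_{West} = 40.9 − 4x_{West} − 2x_{North} = 0, so x_{West} = 10.225 − 0.5x_{North}.
For North: ∂π/∂x_{North} = 25.9 − 6x_{North} − 2x_{West} = 0 ⇒ x_{North} = 259/60 − (1/3)x_{West}.
Substituting the second reaction function into the first: x_{West} = 10.225 − 0.5(259/60 − (1/3)x_{West}), which gives (5/6)x_{West} = 121/15 ⇒ x_{West} = 9.68.
Then x_{North} = 259/60 − (1/3)·9.68 = 1.09.

9.68, 1.09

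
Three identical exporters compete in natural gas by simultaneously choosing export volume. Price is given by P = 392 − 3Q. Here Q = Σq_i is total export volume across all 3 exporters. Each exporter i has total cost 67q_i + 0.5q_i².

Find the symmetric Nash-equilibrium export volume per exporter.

A representative exporter's profit is π_i = q_i(392 − 3Q) − 67q_i − 0.5q_i², with Q = q_i + Σ_{j≠i} q_j.
First-order condition: 325 − 7q_i − 3Σ_{j≠i} q_j = 0.
In a symmetric equilibrium every exporter chooses the same q, so Σ_{j≠i} q_j = 2q. The condition becomes 325 − 13q = 0, giving q = 325/13 = 25.

25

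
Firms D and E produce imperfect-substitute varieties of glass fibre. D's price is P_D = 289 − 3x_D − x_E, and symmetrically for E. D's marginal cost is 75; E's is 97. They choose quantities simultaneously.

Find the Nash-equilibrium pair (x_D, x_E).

31.2, 26.8

Firm D's profit: π = x_D(289 − 3x_D − x_E) − 75x_D.
∂π/∂x_D = 214 − 6x_D − x_E = 0 ⇒ x_D = 107/3 − (1/6)x_E.
Similarly x_E = 32 − (1/6)x_D.
Substituting the second reaction function into the first: x_D = 107/3 − (1/6)(32 − (1/6)x_D), which gives (35/36)x_D = 91/3 ⇒ x_D = 31.2.
Then x_E = 32 − (1/6)·31.2 = 26.8.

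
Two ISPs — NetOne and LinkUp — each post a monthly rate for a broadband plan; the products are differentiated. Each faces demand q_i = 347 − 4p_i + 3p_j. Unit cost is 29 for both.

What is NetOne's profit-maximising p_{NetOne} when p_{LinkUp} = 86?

NetOne's profit: π = (p_{NetOne} − 29)(347 − 4p_{NetOne} + 3p_{LinkUp}).
∂π/∂p_{NetOne} = 463 − 8p_{NetOne} + 3p_{LinkUp} = 0 ⇒ p_{NetOne} = 57.875 + 0.375p_{LinkUp}.
At p_{LinkUp} = 86: p_{NetOne} = 57.875 + 0.375·86 = 90.125.

90.125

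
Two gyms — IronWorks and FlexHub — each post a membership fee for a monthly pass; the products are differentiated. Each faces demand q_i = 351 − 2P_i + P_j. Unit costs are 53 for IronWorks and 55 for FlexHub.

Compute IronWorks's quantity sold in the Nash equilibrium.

IronWorks's profit: π = (P_{IronWorks} − 53)(351 − 2P_{IronWorks} + P_{FlexHub}).
∂π/∂P_{IronWorks} = 457 − 4P_{IronWorks} + P_{FlexHub} = 0 ⇒ P_{IronWorks} = 114.25 + 0.25P_{FlexHub}.
Similarly P_{FlexHub} = 115.25 + 0.25P_{IronWorks}.
Solving the two reaction functions simultaneously: (1 − (0.25)(0.25))P_{IronWorks} = 114.25 + 0.25·115.25, so 0.9375P_{IronWorks} = 143.0625 and P_{IronWorks} = 152.6.
Then P_{FlexHub} = 115.25 + 0.25·152.6 = 153.4.
q_{IronWorks} = 351 − 2·152.6 + 153.4 = 199.2.

199.2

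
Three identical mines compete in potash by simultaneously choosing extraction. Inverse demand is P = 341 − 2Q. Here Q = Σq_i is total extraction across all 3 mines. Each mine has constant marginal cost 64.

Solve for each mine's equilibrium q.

34.625

A representative mine's profit is π_i = q_i(341 − 2Q) − 64q_i, with Q = q_i + Σ_{j≠i} q_j.
First-order condition: 277 − 4q_i − 2Σ_{j≠i} q_j = 0.
With identical mines, set every q_j = q: then 277 − 4q − 4q = 0, i.e. q = 277/8 = 34.625.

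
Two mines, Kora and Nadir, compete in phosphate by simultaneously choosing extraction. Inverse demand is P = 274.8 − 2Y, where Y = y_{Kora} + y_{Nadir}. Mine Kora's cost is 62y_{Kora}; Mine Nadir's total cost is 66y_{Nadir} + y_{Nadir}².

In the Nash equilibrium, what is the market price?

147.92

Mine Kora's profit: π = y_{Kora}(274.8 − 2(y_{Kora} + y_{Nadir})) − 62y_{Kora}.
∂π/∂y_{Kora} = 212.8 − 4y_{Kora} − 2y_{Nadir} = 0, so y_{Kora} = 53.2 − 0.5y_{Nadir}.
For Nadir: ∂π/∂y_{Nadir} = 208.8 − 6y_{Nadir} − 2y_{Kora} = 0 ⇒ y_{Nadir} = 34.8 − (1/3)y_{Kora}.
Solving the two reaction functions simultaneously: (1 − (−0.5)(−1/3))y_{Kora} = 53.2 − 0.5·34.8, so (5/6)y_{Kora} = 35.8 and y_{Kora} = 42.96.
Then y_{Nadir} = 34.8 − (1/3)·42.96 = 20.48.
Equilibrium price: P = 274.8 − 2·63.44 = 147.92.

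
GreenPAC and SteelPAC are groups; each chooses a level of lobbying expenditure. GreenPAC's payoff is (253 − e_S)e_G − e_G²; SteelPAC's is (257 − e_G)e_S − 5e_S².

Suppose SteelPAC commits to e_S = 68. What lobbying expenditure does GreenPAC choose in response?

Expanding GreenPAC's payoff: 253e_G − e_Se_G − e_G².
∂π/∂e_G = 253 − e_S − 2e_G = 0, so e_G = 126.5 − 0.5e_S.
At e_S = 68: e_G = 126.5 − 0.5·68 = 92.5.

92.5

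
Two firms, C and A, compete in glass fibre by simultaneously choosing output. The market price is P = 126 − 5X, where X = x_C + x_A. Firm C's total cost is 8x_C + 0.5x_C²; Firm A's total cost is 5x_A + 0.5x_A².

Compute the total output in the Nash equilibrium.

Firm C's profit: π = x_C(126 − 5(x_C + x_A)) − 8x_C − 0.5x_C².
∂π/∂x_C = 118 − 11x_C − 5x_A = 0, so x_C = 118/11 − (5/11)x_A.
By the same steps for A: x_A = 11 − (5/11)x_C.
Solving the two reaction functions simultaneously: (1 − (−5/11)(−5/11))x_C = 118/11 − (5/11)·11, so (96/121)x_C = 63/11 and x_C = 231/32.
Then x_A = 11 − (5/11)·(231/32) = 247/32.
Total output: 231/32 + 247/32 = 14.9375.

14.9375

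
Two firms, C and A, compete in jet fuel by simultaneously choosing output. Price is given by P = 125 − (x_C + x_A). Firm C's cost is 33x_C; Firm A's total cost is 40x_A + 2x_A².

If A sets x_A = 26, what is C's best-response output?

33

Firm C's profit: π = x_C(125 − (x_C + x_A)) − 33x_C.
∂π/∂x_C = 92 − 2x_C − x_A = 0, so x_C = 46 − 0.5x_A.
At x_A = 26: x_C = 46 − 0.5·26 = 33.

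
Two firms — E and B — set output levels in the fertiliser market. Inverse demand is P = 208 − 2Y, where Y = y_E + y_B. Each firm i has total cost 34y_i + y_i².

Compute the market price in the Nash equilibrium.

Firm E's profit: π = y_E(208 − 2(y_E + y_B)) − 34y_E − y_E².
∂π/∂y_E = 174 − 6y_E − 2y_B = 0, so y_E = 29 − (1/3)y_B.
By symmetry y_B = y_E; substituting into the reaction function, (4/3)y_E = 29 and y_E = 21.75.
Equilibrium price: P = 208 − 2·43.5 = 121.

121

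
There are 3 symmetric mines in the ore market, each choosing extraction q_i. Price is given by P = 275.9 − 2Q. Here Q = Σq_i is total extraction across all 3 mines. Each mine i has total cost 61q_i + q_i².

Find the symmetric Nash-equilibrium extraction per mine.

A representative mine's profit is π_i = q_i(275.9 − 2Q) − 61q_i − q_i², with Q = q_i + Σ_{j≠i} q_j.
First-order condition: 214.9 − 6q_i − 2Σ_{j≠i} q_j = 0.
Imposing symmetry (q_j = q for all j) turns Σ_{j≠i} q_j into 2q, so 214.9 = 10q and q = 21.49.

21.49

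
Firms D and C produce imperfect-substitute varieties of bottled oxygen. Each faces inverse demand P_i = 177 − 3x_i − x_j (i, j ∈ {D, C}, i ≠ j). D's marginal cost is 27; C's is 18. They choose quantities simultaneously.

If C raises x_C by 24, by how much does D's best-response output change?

-4

Firm D's profit: π = x_D(177 − 3x_D − x_C) − 27x_D.
∂π/∂x_D = 150 − 6x_D − x_C = 0 ⇒ x_D = 25 − (1/6)x_C.
The reaction-function slope is −1/6, so a 24-unit rise in x_C moves x_D by −1/6 × 24 = −4. D's best response falls — the actions are strategic substitutes.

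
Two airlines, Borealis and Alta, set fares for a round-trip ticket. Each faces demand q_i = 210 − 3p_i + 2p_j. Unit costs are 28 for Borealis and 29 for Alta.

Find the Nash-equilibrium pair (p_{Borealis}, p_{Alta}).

73.6875, 74.0625

Borealis's profit: π = (p_{Borealis} − 28)(210 − 3p_{Borealis} + 2p_{Alta}).
∂π/∂p_{Borealis} = 294 − 6p_{Borealis} + 2p_{Alta} = 0 ⇒ p_{Borealis} = 49 + (1/3)p_{Alta}.
Similarly p_{Alta} = 49.5 + (1/3)p_{Borealis}.
Plugging p_{Alta} into Borealis's best response: p_{Borealis} = 49 + (1/3)(49.5 + (1/3)p_{Borealis}) ⇒ (8/9)p_{Borealis} = 65.5, so p_{Borealis} = 73.6875.
Then p_{Alta} = 49.5 + (1/3)·73.6875 = 74.0625.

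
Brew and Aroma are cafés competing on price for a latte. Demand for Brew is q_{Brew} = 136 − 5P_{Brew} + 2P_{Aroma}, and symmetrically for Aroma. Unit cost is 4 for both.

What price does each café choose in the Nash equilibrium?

19.5

Brew's profit: π = (P_{Brew} − 4)(136 − 5P_{Brew} + 2P_{Aroma}).
∂π/∂P_{Brew} = 156 − 10P_{Brew} + 2P_{Aroma} = 0 ⇒ P_{Brew} = 15.6 + 0.2P_{Aroma}.
The game is symmetric, so in equilibrium P_{Aroma} = P_{Brew}: the reaction function gives 0.8P_{Brew} = 15.6, hence P_{Brew} = 19.5.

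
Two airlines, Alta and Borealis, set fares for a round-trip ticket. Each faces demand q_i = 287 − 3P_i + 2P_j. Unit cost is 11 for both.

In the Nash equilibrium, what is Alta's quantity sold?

Alta's profit: π = (P_{Alta} − 11)(287 − 3P_{Alta} + 2P_{Borealis}).
∂π/∂P_{Alta} = 320 − 6P_{Alta} + 2P_{Borealis} = 0 ⇒ P_{Alta} = 160/3 + (1/3)P_{Borealis}.
Setting P_{Alta} = P_{Borealis} in the reaction function: P_{Alta} = 160/3 + (1/3)P_{Alta}, so P_{Alta} = (160/3) / (2/3) = 80.
q_{Alta} = 287 − 3·80 + 2·80 = 207.

207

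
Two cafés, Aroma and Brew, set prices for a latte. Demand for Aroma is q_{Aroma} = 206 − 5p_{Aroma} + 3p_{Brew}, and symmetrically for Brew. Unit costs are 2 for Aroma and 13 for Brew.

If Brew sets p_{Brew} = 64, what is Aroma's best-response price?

40.8

Aroma's profit: π = (p_{Aroma} − 2)(206 − 5p_{Aroma} + 3p_{Brew}).
∂π/∂p_{Aroma} = 216 − 10p_{Aroma} + 3p_{Brew} = 0 ⇒ p_{Aroma} = 21.6 + 0.3p_{Brew}.
At p_{Brew} = 64: p_{Aroma} = 21.6 + 0.3·64 = 40.8.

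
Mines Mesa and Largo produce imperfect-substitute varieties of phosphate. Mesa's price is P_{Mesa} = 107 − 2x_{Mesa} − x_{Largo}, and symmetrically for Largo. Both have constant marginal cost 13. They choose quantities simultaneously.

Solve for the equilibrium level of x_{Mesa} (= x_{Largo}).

Mine Mesa's profit: π = x_{Mesa}(107 − 2x_{Mesa} − x_{Largo}) − 13x_{Mesa}.
∂π/∂x_{Mesa} = 94 − 4x_{Mesa} − x_{Largo} = 0 ⇒ x_{Mesa} = 23.5 − 0.25x_{Largo}.
By symmetry x_{Largo} = x_{Mesa}; substituting into the reaction function, 1.25x_{Mesa} = 23.5 and x_{Mesa} = 18.8.

18.8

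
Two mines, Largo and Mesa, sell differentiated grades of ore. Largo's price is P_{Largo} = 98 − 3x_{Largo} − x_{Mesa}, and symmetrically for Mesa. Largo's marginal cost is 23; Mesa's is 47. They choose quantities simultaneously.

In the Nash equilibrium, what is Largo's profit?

Mine Largo's profit: π = x_{Largo}(98 − 3x_{Largo} − x_{Mesa}) − 23x_{Largo}.
∂π/∂x_{Largo} = 75 − 6x_{Largo} − x_{Mesa} = 0 ⇒ x_{Largo} = 12.5 − (1/6)x_{Mesa}.
Similarly x_{Mesa} = 8.5 − (1/6)x_{Largo}.
Plugging x_{Mesa} into Largo's best response: x_{Largo} = 12.5 − (1/6)(8.5 − (1/6)x_{Largo}) ⇒ (35/36)x_{Largo} = 133/12, so x_{Largo} = 11.4.
Then x_{Mesa} = 8.5 − (1/6)·11.4 = 6.6.
P_{Largo} = 98 − 3·11.4 − 6.6 = 57.2.
Profit = (57.2 − 23)·11.4 = 389.88.

389.88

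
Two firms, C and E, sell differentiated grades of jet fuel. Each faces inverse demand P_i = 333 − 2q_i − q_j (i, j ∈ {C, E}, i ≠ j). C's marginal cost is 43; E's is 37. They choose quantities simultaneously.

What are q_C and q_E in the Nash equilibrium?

Firm C's profit: π = q_C(333 − 2q_C − q_E) − 43q_C.
∂π/∂q_C = 290 − 4q_C − q_E = 0 ⇒ q_C = 72.5 − 0.25q_E.
Similarly q_E = 74 − 0.25q_C.
Solving the two reaction functions simultaneously: (1 − (−0.25)(−0.25))q_C = 72.5 − 0.25·74, so 0.9375q_C = 54 and q_C = 57.6.
Then q_E = 74 − 0.25·57.6 = 59.6.

57.6, 59.6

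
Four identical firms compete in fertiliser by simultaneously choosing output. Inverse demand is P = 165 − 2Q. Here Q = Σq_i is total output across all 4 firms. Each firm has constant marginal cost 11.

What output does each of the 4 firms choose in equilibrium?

A representative firm's profit is π_i = q_i(165 − 2Q) − 11q_i, with Q = q_i + Σ_{j≠i} q_j.
First-order condition: 154 − 4q_i − 2Σ_{j≠i} q_j = 0.
In a symmetric equilibrium every firm chooses the same q, so Σ_{j≠i} q_j = 3q. The condition becomes 154 − 10q = 0, giving q = 154/10 = 15.4.

15.4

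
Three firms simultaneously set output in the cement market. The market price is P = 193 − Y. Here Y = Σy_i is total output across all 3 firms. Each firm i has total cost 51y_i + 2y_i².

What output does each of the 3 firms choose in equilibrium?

17.75

A representative firm's profit is π_i = y_i(193 − Y) − 51y_i − 2y_i², with Y = y_i + Σ_{j≠i} y_j.
First-order condition: 142 − 6y_i − Σ_{j≠i} y_j = 0.
In a symmetric equilibrium every firm chooses the same y, so Σ_{j≠i} y_j = 2y. The condition becomes 142 − 8y = 0, giving y = 142/8 = 17.75.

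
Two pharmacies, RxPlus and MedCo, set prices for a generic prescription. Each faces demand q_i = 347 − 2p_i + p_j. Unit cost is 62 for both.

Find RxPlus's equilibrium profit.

RxPlus's profit: π = (p_{RxPlus} − 62)(347 − 2p_{RxPlus} + p_{MedCo}).
∂π/∂p_{RxPlus} = 471 − 4p_{RxPlus} + p_{MedCo} = 0 ⇒ p_{RxPlus} = 117.75 + 0.25p_{MedCo}.
By symmetry p_{MedCo} = p_{RxPlus}; substituting into the reaction function, 0.75p_{RxPlus} = 117.75 and p_{RxPlus} = 157.
q_{RxPlus} = 347 − 2·157 + 157 = 190.
Profit = (157 − 62)·190 = 18050.

18050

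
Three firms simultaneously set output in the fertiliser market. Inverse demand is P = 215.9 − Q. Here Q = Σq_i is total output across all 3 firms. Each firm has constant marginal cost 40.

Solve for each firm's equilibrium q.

43.975

A representative firm's profit is π_i = q_i(215.9 − Q) − 40q_i, with Q = q_i + Σ_{j≠i} q_j.
First-order condition: 175.9 − 2q_i − Σ_{j≠i} q_j = 0.
In a symmetric equilibrium every firm chooses the same q, so Σ_{j≠i} q_j = 2q. The condition becomes 175.9 − 4q = 0, giving q = 175.9/4 = 43.975.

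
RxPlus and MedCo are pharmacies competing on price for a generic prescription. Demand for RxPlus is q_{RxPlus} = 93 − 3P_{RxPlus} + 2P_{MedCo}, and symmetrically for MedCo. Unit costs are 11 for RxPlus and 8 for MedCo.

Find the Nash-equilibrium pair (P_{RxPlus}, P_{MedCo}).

30.9375, 29.8125

RxPlus's profit: π = (P_{RxPlus} − 11)(93 − 3P_{RxPlus} + 2P_{MedCo}).
∂π/∂P_{RxPlus} = 126 − 6P_{RxPlus} + 2P_{MedCo} = 0 ⇒ P_{RxPlus} = 21 + (1/3)P_{MedCo}.
Similarly P_{MedCo} = 19.5 + (1/3)P_{RxPlus}.
Plugging P_{MedCo} into RxPlus's best response: P_{RxPlus} = 21 + (1/3)(19.5 + (1/3)P_{RxPlus}) ⇒ (8/9)P_{RxPlus} = 27.5, so P_{RxPlus} = 30.9375.
Then P_{MedCo} = 19.5 + (1/3)·30.9375 = 29.8125.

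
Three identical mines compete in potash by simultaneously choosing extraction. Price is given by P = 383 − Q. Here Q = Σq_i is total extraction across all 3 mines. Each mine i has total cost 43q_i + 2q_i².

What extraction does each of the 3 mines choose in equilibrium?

A representative mine's profit is π_i = q_i(383 − Q) − 43q_i − 2q_i², with Q = q_i + Σ_{j≠i} q_j.
First-order condition: 340 − 6q_i − Σ_{j≠i} q_j = 0.
With identical mines, set every q_j = q: then 340 − 6q − 2q = 0, i.e. q = 340/8 = 42.5.

42.5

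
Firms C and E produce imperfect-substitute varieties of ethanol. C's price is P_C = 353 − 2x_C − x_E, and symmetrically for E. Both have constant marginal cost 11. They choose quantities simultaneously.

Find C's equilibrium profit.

Firm C's profit: π = x_C(353 − 2x_C − x_E) − 11x_C.
∂π/∂x_C = 342 − 4x_C − x_E = 0 ⇒ x_C = 85.5 − 0.25x_E.
By symmetry x_E = x_C; substituting into the reaction function, 1.25x_C = 85.5 and x_C = 68.4.
P_C = 353 − 2·68.4 − 68.4 = 147.8.
Profit = (147.8 − 11)·68.4 = 9357.12.

9357.12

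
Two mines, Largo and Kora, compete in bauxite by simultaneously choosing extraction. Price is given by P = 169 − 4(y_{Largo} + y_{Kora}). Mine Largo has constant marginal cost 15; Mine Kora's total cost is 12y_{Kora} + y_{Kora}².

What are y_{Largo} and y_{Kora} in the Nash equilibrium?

Mine Largo's profit: π = y_{Largo}(169 − 4(y_{Largo} + y_{Kora})) − 15y_{Largo}.
∂π/∂y_{Largo} = 154 − 8y_{Largo} − 4y_{Kora} = 0, so y_{Largo} = 19.25 − 0.5y_{Kora}.
For Kora: ∂π/∂y_{Kora} = 157 − 10y_{Kora} − 4y_{Largo} = 0 ⇒ y_{Kora} = 15.7 − 0.4y_{Largo}.
Substituting the second reaction function into the first: y_{Largo} = 19.25 − 0.5(15.7 − 0.4y_{Largo}), which gives 0.8y_{Largo} = 11.4 ⇒ y_{Largo} = 14.25.
Then y_{Kora} = 15.7 − 0.4·14.25 = 10.

14.25, 10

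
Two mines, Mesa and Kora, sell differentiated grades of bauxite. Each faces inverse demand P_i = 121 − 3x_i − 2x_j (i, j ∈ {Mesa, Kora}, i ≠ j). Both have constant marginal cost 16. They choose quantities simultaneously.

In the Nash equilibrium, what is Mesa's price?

Mine Mesa's profit: π = x_{Mesa}(121 − 3x_{Mesa} − 2x_{Kora}) − 16x_{Mesa}.
∂π/∂x_{Mesa} = 105 − 6x_{Mesa} − 2x_{Kora} = 0 ⇒ x_{Mesa} = 17.5 − (1/3)x_{Kora}.
The game is symmetric, so in equilibrium x_{Kora} = x_{Mesa}: the reaction function gives (4/3)x_{Mesa} = 17.5, hence x_{Mesa} = 13.125.
P_{Mesa} = 121 − 3·13.125 − 2·13.125 = 55.375.

55.375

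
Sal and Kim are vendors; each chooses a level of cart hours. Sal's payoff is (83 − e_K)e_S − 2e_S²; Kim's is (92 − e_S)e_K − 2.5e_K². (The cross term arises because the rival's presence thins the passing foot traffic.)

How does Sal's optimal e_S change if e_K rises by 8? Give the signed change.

Expanding Sal's payoff: 83e_S − e_Ke_S − 2e_S².
∂π/∂e_S = 83 − e_K − 4e_S = 0, so e_S = 20.75 − 0.25e_K.
The reaction-function slope is −0.25, so an 8-unit rise in e_K moves e_S by −0.25 × 8 = −2. Sal's best response falls — the actions are strategic substitutes.

-2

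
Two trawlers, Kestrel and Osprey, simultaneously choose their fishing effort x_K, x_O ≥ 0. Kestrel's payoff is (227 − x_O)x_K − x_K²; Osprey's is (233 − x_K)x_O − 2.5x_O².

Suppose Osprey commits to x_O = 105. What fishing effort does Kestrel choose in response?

61

Expanding Kestrel's payoff: 227x_K − x_Ox_K − x_K².
∂π/∂x_K = 227 − x_O − 2x_K = 0, so x_K = 113.5 − 0.5x_O.
At x_O = 105: x_K = 113.5 − 0.5·105 = 61.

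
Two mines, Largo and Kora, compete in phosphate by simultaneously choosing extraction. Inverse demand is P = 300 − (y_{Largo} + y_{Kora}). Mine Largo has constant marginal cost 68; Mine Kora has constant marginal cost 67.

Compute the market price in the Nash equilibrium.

145

Mine Largo's profit: π = y_{Largo}(300 − (y_{Largo} + y_{Kora})) − 68y_{Largo}.
∂π/∂y_{Largo} = 232 − 2y_{Largo} − y_{Kora} = 0, so y_{Largo} = 116 − 0.5y_{Kora}.
By the same steps for Kora: y_{Kora} = 116.5 − 0.5y_{Largo}.
Plugging y_{Kora} into Largo's best response: y_{Largo} = 116 − 0.5(116.5 − 0.5y_{Largo}) ⇒ 0.75y_{Largo} = 57.75, so y_{Largo} = 77.
Then y_{Kora} = 116.5 − 0.5·77 = 78.
Equilibrium price: P = 300 − 155 = 145.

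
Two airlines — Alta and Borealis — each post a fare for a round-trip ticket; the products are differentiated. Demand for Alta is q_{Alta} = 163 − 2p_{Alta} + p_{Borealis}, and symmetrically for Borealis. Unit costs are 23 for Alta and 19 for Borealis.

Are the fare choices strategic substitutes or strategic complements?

Alta's profit: π = (p_{Alta} − 23)(163 − 2p_{Alta} + p_{Borealis}).
∂π/∂p_{Alta} = 209 − 4p_{Alta} + p_{Borealis} = 0 ⇒ p_{Alta} = 52.25 + 0.25p_{Borealis}.
The best-response slope dp_{Alta}/dp_{Borealis} = 0.25 > 0: the reaction function is upward-sloping, so the choices are strategic complements.

strategic complements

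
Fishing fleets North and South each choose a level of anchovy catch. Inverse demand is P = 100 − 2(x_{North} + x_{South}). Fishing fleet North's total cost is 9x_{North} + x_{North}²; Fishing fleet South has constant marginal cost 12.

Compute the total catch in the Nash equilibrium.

Fishing fleet North's profit: π = x_{North}(100 − 2(x_{North} + x_{South})) − 9x_{North} − x_{North}².
∂π/∂x_{North} = 91 − 6x_{North} − 2x_{South} = 0, so x_{North} = 91/6 − (1/3)x_{South}.
For South: ∂π/∂x_{South} = 88 − 4x_{South} − 2x_{North} = 0 ⇒ x_{South} = 22 − 0.5x_{North}.
Solving the two reaction functions simultaneously: (1 − (−1/3)(−0.5))x_{North} = 91/6 − (1/3)·22, so (5/6)x_{North} = 47/6 and x_{North} = 9.4.
Then x_{South} = 22 − 0.5·9.4 = 17.3.
Total catch: 9.4 + 17.3 = 26.7.

26.7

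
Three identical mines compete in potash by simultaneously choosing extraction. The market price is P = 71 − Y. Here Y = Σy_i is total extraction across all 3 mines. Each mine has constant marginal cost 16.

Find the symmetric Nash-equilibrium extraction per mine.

13.75

A representative mine's profit is π_i = y_i(71 − Y) − 16y_i, with Y = y_i + Σ_{j≠i} y_j.
First-order condition: 55 − 2y_i − Σ_{j≠i} y_j = 0.
With identical mines, set every y_j = y: then 55 − 2y − 2y = 0, i.e. y = 55/4 = 13.75.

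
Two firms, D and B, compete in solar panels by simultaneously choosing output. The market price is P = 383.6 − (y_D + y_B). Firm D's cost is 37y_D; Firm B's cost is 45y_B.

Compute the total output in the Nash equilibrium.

228.4

Firm D's profit: π = y_D(383.6 − (y_D + y_B)) − 37y_D.
∂π/∂y_D = 346.6 − 2y_D − y_B = 0, so y_D = 173.3 − 0.5y_B.
By the same steps for B: y_B = 169.3 − 0.5y_D.
Substituting the second reaction function into the first: y_D = 173.3 − 0.5(169.3 − 0.5y_D), which gives 0.75y_D = 88.65 ⇒ y_D = 118.2.
Then y_B = 169.3 − 0.5·118.2 = 110.2.
Total output: 118.2 + 110.2 = 228.4.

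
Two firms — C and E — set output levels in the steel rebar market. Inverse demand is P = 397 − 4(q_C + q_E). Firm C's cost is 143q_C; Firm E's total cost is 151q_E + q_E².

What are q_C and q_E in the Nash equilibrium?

24.3125, 14.875

Firm C's profit: π = q_C(397 − 4(q_C + q_E)) − 143q_C.
∂π/∂q_C = 254 − 8q_C − 4q_E = 0, so q_C = 31.75 − 0.5q_E.
For E: ∂π/∂q_E = 246 − 10q_E − 4q_C = 0 ⇒ q_E = 24.6 − 0.4q_C.
Solving the two reaction functions simultaneously: (1 − (−0.5)(−0.4))q_C = 31.75 − 0.5·24.6, so 0.8q_C = 19.45 and q_C = 24.3125.
Then q_E = 24.6 − 0.4·24.3125 = 14.875.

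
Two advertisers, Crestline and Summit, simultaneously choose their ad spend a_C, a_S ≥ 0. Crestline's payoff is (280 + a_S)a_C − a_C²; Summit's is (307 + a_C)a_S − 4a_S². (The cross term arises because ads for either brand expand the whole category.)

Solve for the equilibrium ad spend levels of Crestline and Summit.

Expanding Crestline's payoff: 280a_C + a_Sa_C − a_C².
∂π/∂a_C = 280 + a_S − 2a_C = 0, so a_C = 140 + 0.5a_S.
Likewise for Summit: a_S = 38.375 + 0.125a_C.
Solving the two reaction functions simultaneously: (1 − (0.5)(0.125))a_C = 140 + 0.5·38.375, so 0.9375a_C = 159.1875 and a_C = 169.8.
Then a_S = 38.375 + 0.125·169.8 = 59.6.

169.8, 59.6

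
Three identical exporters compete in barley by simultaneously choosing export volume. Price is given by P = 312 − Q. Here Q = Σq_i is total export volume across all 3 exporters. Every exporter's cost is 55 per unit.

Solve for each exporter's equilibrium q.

A representative exporter's profit is π_i = q_i(312 − Q) − 55q_i, with Q = q_i + Σ_{j≠i} q_j.
First-order condition: 257 − 2q_i − Σ_{j≠i} q_j = 0.
In a symmetric equilibrium every exporter chooses the same q, so Σ_{j≠i} q_j = 2q. The condition becomes 257 − 4q = 0, giving q = 257/4 = 64.25.

64.25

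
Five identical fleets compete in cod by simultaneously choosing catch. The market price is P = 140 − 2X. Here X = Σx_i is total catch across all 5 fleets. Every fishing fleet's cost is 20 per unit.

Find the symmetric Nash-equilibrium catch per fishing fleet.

10

A representative fishing fleet's profit is π_i = x_i(140 − 2X) − 20x_i, with X = x_i + Σ_{j≠i} x_j.
First-order condition: 120 − 4x_i − 2Σ_{j≠i} x_j = 0.
In a symmetric equilibrium every fishing fleet chooses the same x, so Σ_{j≠i} x_j = 4x. The condition becomes 120 − 12x = 0, giving x = 120/12 = 10.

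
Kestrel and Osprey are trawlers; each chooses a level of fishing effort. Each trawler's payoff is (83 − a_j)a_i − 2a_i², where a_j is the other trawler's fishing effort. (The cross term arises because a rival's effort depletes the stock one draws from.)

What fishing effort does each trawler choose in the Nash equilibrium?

16.6

Kestrel's payoff is (83 − a_O)a_K − 2a_K².
∂π/∂a_K = 83 − a_O − 4a_K = 0, so a_K = 20.75 − 0.25a_O.
Setting a_K = a_O in the reaction function: a_K = 20.75 − 0.25a_K, so a_K = 20.75 / 1.25 = 16.6.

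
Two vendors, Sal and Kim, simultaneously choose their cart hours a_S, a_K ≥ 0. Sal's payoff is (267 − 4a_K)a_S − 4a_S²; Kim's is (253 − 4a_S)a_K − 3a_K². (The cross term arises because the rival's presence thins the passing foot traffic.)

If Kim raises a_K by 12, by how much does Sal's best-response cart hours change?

Expanding Sal's payoff: 267a_S − 4a_Ka_S − 4a_S².
∂π/∂a_S = 267 − 4a_K − 8a_S = 0, so a_S = 33.375 − 0.5a_K.
The reaction-function slope is −0.5, so a 12-unit rise in a_K moves a_S by −0.5 × 12 = −6. Sal's best response falls — the actions are strategic substitutes.

-6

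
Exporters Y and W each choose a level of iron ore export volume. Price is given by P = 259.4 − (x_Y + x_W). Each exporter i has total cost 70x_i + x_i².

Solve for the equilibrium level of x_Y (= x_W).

Exporter Y's profit: π = x_Y(259.4 − (x_Y + x_W)) − 70x_Y − x_Y².
∂π/∂x_Y = 189.4 − 4x_Y − x_W = 0, so x_Y = 47.35 − 0.25x_W.
By symmetry x_W = x_Y; substituting into the reaction function, 1.25x_Y = 47.35 and x_Y = 37.88.

37.88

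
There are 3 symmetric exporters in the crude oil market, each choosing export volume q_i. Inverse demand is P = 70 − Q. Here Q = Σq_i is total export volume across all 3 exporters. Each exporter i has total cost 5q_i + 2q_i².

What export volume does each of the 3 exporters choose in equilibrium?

A representative exporter's profit is π_i = q_i(70 − Q) − 5q_i − 2q_i², with Q = q_i + Σ_{j≠i} q_j.
First-order condition: 65 − 6q_i − Σ_{j≠i} q_j = 0.
Imposing symmetry (q_j = q for all j) turns Σ_{j≠i} q_j into 2q, so 65 = 8q and q = 8.125.

8.125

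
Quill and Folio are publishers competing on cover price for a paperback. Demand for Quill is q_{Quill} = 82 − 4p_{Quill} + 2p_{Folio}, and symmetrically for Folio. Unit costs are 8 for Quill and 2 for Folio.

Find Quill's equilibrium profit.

Quill's profit: π = (p_{Quill} − 8)(82 − 4p_{Quill} + 2p_{Folio}).
∂π/∂p_{Quill} = 114 − 8p_{Quill} + 2p_{Folio} = 0 ⇒ p_{Quill} = 14.25 + 0.25p_{Folio}.
Similarly p_{Folio} = 11.25 + 0.25p_{Quill}.
Plugging p_{Folio} into Quill's best response: p_{Quill} = 14.25 + 0.25(11.25 + 0.25p_{Quill}) ⇒ 0.9375p_{Quill} = 17.0625, so p_{Quill} = 18.2.
Then p_{Folio} = 11.25 + 0.25·18.2 = 15.8.
q_{Quill} = 82 − 4·18.2 + 2·15.8 = 40.8.
Profit = (18.2 − 8)·40.8 = 416.16.

416.16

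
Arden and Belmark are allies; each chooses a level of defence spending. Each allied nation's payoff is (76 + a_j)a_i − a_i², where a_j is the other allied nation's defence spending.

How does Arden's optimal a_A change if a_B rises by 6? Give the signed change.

Arden's payoff is (76 + a_B)a_A − a_A².
∂π/∂a_A = 76 + a_B − 2a_A = 0, so a_A = 38 + 0.5a_B.
The reaction-function slope is 0.5, so a 6-unit rise in a_B moves a_A by 0.5 × 6 = 3. Arden's best response rises — the actions are strategic complements.

3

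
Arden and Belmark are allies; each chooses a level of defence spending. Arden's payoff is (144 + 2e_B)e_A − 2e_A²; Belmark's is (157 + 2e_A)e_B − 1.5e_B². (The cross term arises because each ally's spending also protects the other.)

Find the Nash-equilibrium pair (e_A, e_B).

Expanding Arden's payoff: 144e_A + 2e_Be_A − 2e_A².
∂π/∂e_A = 144 + 2e_B − 4e_A = 0, so e_A = 36 + 0.5e_B.
Likewise for Belmark: e_B = 157/3 + (2/3)e_A.
Solving the two reaction functions simultaneously: (1 − (0.5)(2/3))e_A = 36 + 0.5·(157/3), so (2/3)e_A = 373/6 and e_A = 93.25.
Then e_B = 157/3 + (2/3)·93.25 = 114.5.

93.25, 114.5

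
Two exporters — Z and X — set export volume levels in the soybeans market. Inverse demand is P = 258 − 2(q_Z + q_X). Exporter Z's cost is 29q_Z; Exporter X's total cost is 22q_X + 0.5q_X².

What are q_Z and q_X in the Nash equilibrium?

Exporter Z's profit: π = q_Z(258 − 2(q_Z + q_X)) − 29q_Z.
∂π/∂q_Z = 229 − 4q_Z − 2q_X = 0, so q_Z = 57.25 − 0.5q_X.
For X: ∂π/∂q_X = 236 − 5q_X − 2q_Z = 0 ⇒ q_X = 47.2 − 0.4q_Z.
Solving the two reaction functions simultaneously: (1 − (−0.5)(−0.4))q_Z = 57.25 − 0.5·47.2, so 0.8q_Z = 33.65 and q_Z = 42.0625.
Then q_X = 47.2 − 0.4·42.0625 = 30.375.

42.0625, 30.375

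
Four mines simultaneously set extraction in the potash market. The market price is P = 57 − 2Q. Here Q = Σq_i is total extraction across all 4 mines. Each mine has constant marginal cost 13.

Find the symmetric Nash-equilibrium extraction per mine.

A representative mine's profit is π_i = q_i(57 − 2Q) − 13q_i, with Q = q_i + Σ_{j≠i} q_j.
First-order condition: 44 − 4q_i − 2Σ_{j≠i} q_j = 0.
With identical mines, set every q_j = q: then 44 − 4q − 6q = 0, i.e. q = 44/10 = 4.4.

4.4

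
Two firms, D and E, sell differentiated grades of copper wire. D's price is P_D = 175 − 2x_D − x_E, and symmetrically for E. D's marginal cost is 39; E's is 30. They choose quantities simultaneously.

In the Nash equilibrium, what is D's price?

Firm D's profit: π = x_D(175 − 2x_D − x_E) − 39x_D.
∂π/∂x_D = 136 − 4x_D − x_E = 0 ⇒ x_D = 34 − 0.25x_E.
Similarly x_E = 36.25 − 0.25x_D.
Substituting the second reaction function into the first: x_D = 34 − 0.25(36.25 − 0.25x_D), which gives 0.9375x_D = 24.9375 ⇒ x_D = 26.6.
Then x_E = 36.25 − 0.25·26.6 = 29.6.
P_D = 175 − 2·26.6 − 29.6 = 92.2.

92.2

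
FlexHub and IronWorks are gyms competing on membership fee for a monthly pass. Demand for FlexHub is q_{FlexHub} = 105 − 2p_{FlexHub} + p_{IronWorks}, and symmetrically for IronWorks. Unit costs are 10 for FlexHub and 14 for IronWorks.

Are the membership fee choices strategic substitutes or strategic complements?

FlexHub's profit: π = (p_{FlexHub} − 10)(105 − 2p_{FlexHub} + p_{IronWorks}).
∂π/∂p_{FlexHub} = 125 − 4p_{FlexHub} + p_{IronWorks} = 0 ⇒ p_{FlexHub} = 31.25 + 0.25p_{IronWorks}.
The best-response slope dp_{FlexHub}/dp_{IronWorks} = 0.25 > 0: the reaction function is upward-sloping, so the choices are strategic complements.

strategic complements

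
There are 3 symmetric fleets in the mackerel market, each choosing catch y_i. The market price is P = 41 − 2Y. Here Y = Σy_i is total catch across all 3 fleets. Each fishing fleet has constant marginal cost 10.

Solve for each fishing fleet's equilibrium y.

A representative fishing fleet's profit is π_i = y_i(41 − 2Y) − 10y_i, with Y = y_i + Σ_{j≠i} y_j.
First-order condition: 31 − 4y_i − 2Σ_{j≠i} y_j = 0.
With identical fishing fleets, set every y_j = y: then 31 − 4y − 4y = 0, i.e. y = 31/8 = 3.875.

3.875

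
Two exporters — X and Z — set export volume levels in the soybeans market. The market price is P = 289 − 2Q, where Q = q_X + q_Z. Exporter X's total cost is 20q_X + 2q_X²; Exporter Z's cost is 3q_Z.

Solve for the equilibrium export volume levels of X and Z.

18, 62.5

Exporter X's profit: π = q_X(289 − 2(q_X + q_Z)) − 20q_X − 2q_X².
∂π/∂q_X = 269 − 8q_X − 2q_Z = 0, so q_X = 33.625 − 0.25q_Z.
For Z: ∂π/∂q_Z = 286 − 4q_Z − 2q_X = 0 ⇒ q_Z = 71.5 − 0.5q_X.
Plugging q_Z into X's best response: q_X = 33.625 − 0.25(71.5 − 0.5q_X) ⇒ 0.875q_X = 15.75, so q_X = 18.
Then q_Z = 71.5 − 0.5·18 = 62.5.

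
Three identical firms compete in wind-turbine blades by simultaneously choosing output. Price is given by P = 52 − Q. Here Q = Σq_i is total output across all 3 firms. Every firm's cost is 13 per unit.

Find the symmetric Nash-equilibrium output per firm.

9.75

A representative firm's profit is π_i = q_i(52 − Q) − 13q_i, with Q = q_i + Σ_{j≠i} q_j.
First-order condition: 39 − 2q_i − Σ_{j≠i} q_j = 0.
Imposing symmetry (q_j = q for all j) turns Σ_{j≠i} q_j into 2q, so 39 = 4q and q = 9.75.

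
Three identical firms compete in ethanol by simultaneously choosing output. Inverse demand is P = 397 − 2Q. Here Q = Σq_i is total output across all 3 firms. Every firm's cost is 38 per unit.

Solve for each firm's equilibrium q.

44.875

A representative firm's profit is π_i = q_i(397 − 2Q) − 38q_i, with Q = q_i + Σ_{j≠i} q_j.
First-order condition: 359 − 4q_i − 2Σ_{j≠i} q_j = 0.
In a symmetric equilibrium every firm chooses the same q, so Σ_{j≠i} q_j = 2q. The condition becomes 359 − 8q = 0, giving q = 359/8 = 44.875.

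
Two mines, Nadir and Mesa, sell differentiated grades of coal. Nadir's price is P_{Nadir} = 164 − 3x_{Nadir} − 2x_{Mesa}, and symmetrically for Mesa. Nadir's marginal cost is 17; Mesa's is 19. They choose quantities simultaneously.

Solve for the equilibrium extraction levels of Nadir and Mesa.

Mine Nadir's profit: π = x_{Nadir}(164 − 3x_{Nadir} − 2x_{Mesa}) − 17x_{Nadir}.
∂π/∂x_{Nadir} = 147 − 6x_{Nadir} − 2x_{Mesa} = 0 ⇒ x_{Nadir} = 24.5 − (1/3)x_{Mesa}.
Similarly x_{Mesa} = 145/6 − (1/3)x_{Nadir}.
Plugging x_{Mesa} into Nadir's best response: x_{Nadir} = 24.5 − (1/3)(145/6 − (1/3)x_{Nadir}) ⇒ (8/9)x_{Nadir} = 148/9, so x_{Nadir} = 18.5.
Then x_{Mesa} = 145/6 − (1/3)·18.5 = 18.

18.5, 18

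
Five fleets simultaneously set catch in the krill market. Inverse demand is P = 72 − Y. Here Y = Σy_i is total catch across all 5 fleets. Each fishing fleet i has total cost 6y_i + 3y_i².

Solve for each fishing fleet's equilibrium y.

5.5

A representative fishing fleet's profit is π_i = y_i(72 − Y) − 6y_i − 3y_i², with Y = y_i + Σ_{j≠i} y_j.
First-order condition: 66 − 8y_i − Σ_{j≠i} y_j = 0.
Imposing symmetry (y_j = y for all j) turns Σ_{j≠i} y_j into 4y, so 66 = 12y and y = 5.5.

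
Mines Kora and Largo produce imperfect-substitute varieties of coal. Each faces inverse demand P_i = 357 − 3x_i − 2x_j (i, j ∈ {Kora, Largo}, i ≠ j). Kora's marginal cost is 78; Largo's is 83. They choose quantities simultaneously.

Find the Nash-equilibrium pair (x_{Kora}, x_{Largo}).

Mine Kora's profit: π = x_{Kora}(357 − 3x_{Kora} − 2x_{Largo}) − 78x_{Kora}.
∂π/∂x_{Kora} = 279 − 6x_{Kora} − 2x_{Largo} = 0 ⇒ x_{Kora} = 46.5 − (1/3)x_{Largo}.
Similarly x_{Largo} = 137/3 − (1/3)x_{Kora}.
Plugging x_{Largo} into Kora's best response: x_{Kora} = 46.5 − (1/3)(137/3 − (1/3)x_{Kora}) ⇒ (8/9)x_{Kora} = 563/18, so x_{Kora} = 35.1875.
Then x_{Largo} = 137/3 − (1/3)·35.1875 = 33.9375.

35.1875, 33.9375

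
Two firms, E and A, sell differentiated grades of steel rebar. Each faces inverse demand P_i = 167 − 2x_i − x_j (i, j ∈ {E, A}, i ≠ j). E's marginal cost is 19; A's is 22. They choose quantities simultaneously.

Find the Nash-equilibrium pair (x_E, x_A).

Firm E's profit: π = x_E(167 − 2x_E − x_A) − 19x_E.
∂π/∂x_E = 148 − 4x_E − x_A = 0 ⇒ x_E = 37 − 0.25x_A.
Similarly x_A = 36.25 − 0.25x_E.
Solving the two reaction functions simultaneously: (1 − (−0.25)(−0.25))x_E = 37 − 0.25·36.25, so 0.9375x_E = 27.9375 and x_E = 29.8.
Then x_A = 36.25 − 0.25·29.8 = 28.8.

29.8, 28.8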